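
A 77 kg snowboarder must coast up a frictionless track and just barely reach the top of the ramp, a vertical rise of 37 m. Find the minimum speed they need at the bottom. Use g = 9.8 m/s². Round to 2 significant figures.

At the top they are momentarily at rest, so all KE converts to PE: ½mv² = mgh
v = √(2gh) = √(2 × 9.8 × 37) = 26.93 m/s

v = 27 m/s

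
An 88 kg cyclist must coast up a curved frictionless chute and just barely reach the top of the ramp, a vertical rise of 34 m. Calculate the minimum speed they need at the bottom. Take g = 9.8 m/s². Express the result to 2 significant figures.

v = 26 m/s

At the top they are momentarily at rest, so all KE converts to PE: ½mv² = mgh
v = √(2gh) = √(2 × 9.8 × 34) = 25.81 m/s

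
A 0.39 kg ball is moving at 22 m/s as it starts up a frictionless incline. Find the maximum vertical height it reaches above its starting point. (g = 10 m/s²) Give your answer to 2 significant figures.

h = 24 m

By energy conservation, ½mv² = mgh
h = v²/(2g) = 22²/(2 × 10) = 24.20 m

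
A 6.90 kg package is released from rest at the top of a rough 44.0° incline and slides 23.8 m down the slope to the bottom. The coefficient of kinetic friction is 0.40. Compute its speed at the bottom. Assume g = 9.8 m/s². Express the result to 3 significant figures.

v = 13.8 m/s

Taking the bottom as reference, mgh = ½mv² + μ_k N L with h = L sinθ, N = mg cosθ:
mgh = mgL sinθ = (6.90)(9.8)(23.8)sin44.0° = 1118.0 J
W_f = μ_k mg cosθ · L = (0.40)(6.90)(9.8)cos44.0°·23.8 = 463.1 J
½mv² = 1118.0 − 463.1 = 654.88 J
v = √(2 × 654.88/6.90) = 13.78 m/s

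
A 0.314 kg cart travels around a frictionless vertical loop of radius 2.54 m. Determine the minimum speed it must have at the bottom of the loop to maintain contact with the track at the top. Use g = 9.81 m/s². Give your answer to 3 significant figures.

v = 11.2 m/s

At the top: mg = mv_top²/r ⇒ v_top² = gr = 24.92 m²/s²
Energy from bottom to top (height 2r): ½mv_bot² = ½mv_top² + mg(2r)
v_bot² = gr + 4gr = 5gr = 124.6
v_bot = √(5gr) = 11.16 m/s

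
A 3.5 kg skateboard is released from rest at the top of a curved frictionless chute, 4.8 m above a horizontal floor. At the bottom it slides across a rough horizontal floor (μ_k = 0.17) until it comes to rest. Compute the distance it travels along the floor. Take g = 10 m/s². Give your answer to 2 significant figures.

Energy bookkeeping (friction removes W_f = μ_k N d):
At rest all PE has been dissipated by friction: mgh = μ_k m g d
d = h/μ_k = 4.8/0.17 = 28.24 m

d = 28 m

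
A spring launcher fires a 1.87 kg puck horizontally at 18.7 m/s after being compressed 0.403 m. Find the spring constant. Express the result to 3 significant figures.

k = 4030 N/m

Energy stored in the spring equals the launch KE: ½kx² = ½mv²
k = mv²/x² = (1.87)(18.7)²/(0.403)² = 4026 N/m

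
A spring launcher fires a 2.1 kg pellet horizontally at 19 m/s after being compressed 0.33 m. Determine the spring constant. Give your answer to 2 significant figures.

½kx² = ½mv²
k = mv²/x² = (2.1)(19)²/(0.33)² = 6961 N/m

k = 7000 N/m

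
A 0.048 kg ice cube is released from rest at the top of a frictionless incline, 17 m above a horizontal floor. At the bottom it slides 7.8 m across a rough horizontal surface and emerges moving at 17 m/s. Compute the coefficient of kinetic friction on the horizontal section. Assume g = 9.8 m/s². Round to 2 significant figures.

Applying the work–energy principle:
mgh = ½mv² + μ_k m g d
mgh = 7.9968 J; ½mv² = 6.9360 J
W_f = 7.9968 − 6.9360 = 1.061 J
μ_k = W_f/(mg·d) = 1.061/(0.4704 × 7.8) = 0.2891

μ_k = 0.29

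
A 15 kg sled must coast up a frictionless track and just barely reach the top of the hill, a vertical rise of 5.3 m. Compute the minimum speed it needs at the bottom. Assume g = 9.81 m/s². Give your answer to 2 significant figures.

v = 10 m/s

At the top it is momentarily at rest, so all KE converts to PE: ½mv² = mgh
v = √(2gh) = √(2 × 9.81 × 5.3) = 10.20 m/s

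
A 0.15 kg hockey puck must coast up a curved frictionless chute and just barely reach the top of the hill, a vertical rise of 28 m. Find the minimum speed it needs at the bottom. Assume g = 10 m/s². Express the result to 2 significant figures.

v = 24 m/s

At the top it is momentarily at rest, so all KE converts to PE: ½mv² = mgh
v = √(2gh) = √(2 × 10 × 28) = 23.66 m/s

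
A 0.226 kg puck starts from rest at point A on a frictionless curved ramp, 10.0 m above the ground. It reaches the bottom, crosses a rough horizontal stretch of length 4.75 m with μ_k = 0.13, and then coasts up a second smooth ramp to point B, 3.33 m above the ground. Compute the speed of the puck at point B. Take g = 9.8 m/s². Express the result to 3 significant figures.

v = 10.9 m/s

Energy at A: mgh₁ = (0.226)(9.8)(10.0) = 22.148 J
Friction loss: W_f = μ_k mg d = 1.368 J
At B: ½mv² + mgh₂ = mgh₁ − W_f
½mv² = 22.148 − 1.368 − 7.3753 = 13.405 J
v = √(2 × 13.405/0.226) = 10.89 m/s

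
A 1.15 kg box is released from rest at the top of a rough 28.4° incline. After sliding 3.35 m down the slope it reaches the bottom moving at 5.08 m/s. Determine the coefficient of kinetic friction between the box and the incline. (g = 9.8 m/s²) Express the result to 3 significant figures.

μ_k = 0.0939

The energy dissipated by friction is the PE lost minus the KE gained:
mgL sinθ = 17.957 J; ½mv² = 14.839 J
W_f = 17.957 − 14.839 = 3.118 J
μ_k = W_f/(mg cosθ · L) = 3.118/(9.914 × 3.35) = 0.09389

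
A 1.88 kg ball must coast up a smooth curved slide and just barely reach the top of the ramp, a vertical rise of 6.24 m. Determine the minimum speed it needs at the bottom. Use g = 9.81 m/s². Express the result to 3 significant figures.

v = 11.1 m/s

At the top it is momentarily at rest, so all KE converts to PE: ½mv² = mgh
v = √(2gh) = √(2 × 9.81 × 6.24) = 11.06 m/s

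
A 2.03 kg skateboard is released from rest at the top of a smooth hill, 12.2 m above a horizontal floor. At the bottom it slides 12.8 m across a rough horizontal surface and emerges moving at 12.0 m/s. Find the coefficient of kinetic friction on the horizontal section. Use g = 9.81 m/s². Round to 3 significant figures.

Applying the work–energy principle:
mgh = ½mv² + μ_k m g d
mgh = 242.95 J; ½mv² = 146.16 J
W_f = 242.95 − 146.16 = 96.79 J
μ_k = W_f/(mg·d) = 96.79/(19.91 × 12.8) = 0.3797

μ_k = 0.380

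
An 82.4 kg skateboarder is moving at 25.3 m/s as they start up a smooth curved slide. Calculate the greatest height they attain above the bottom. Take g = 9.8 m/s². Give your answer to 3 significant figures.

h = 32.7 m

By energy conservation, ½mv² = mgh
h = v²/(2g) = 25.3²/(2 × 9.8) = 32.66 m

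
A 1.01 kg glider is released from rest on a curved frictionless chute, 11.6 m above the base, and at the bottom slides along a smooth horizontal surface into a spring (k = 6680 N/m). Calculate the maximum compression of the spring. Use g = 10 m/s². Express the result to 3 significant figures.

Energy conservation (no friction) from release to max compression: mgh = ½kx²
x = √(2mgh/k) = √(2 × 1.01 × 10 × 11.6 / 6680) = 0.1873 m

x = 0.187 m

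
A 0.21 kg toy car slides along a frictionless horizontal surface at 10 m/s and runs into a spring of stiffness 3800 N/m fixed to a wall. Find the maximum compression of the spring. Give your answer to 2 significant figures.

Conservation of energy between contact and max compression: ½mv² = ½kx²
x = v√(m/k) = 10 × √(0.21/3800) = 0.07434 m

x = 0.074 m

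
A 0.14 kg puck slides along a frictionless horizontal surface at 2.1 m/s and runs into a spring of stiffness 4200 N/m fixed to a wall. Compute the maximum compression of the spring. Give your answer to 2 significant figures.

x = 0.012 m

All KE is stored as spring PE at maximum compression: ½mv² = ½kx²
x = v√(m/k) = 2.1 × √(0.14/4200) = 0.01212 m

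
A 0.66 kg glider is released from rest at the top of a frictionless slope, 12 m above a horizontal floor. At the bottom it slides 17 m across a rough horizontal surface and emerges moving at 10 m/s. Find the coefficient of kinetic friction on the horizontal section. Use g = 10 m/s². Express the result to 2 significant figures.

μ_k = 0.41

Energy at the top = energy at the end + work done against friction:
mgh = ½mv² + μ_k m g d
mgh = 79.200 J; ½mv² = 33.000 J
W_f = 79.200 − 33.000 = 46.20 J
μ_k = W_f/(mg·d) = 46.20/(6.600 × 17) = 0.4118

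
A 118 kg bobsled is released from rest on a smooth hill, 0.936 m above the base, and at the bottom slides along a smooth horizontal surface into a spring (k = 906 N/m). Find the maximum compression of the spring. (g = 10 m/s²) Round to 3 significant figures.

x = 1.56 m

Energy conservation (no friction) from release to max compression: mgh = ½kx²
x = √(2mgh/k) = √(2 × 118 × 10 × 0.936 / 906) = 1.561 m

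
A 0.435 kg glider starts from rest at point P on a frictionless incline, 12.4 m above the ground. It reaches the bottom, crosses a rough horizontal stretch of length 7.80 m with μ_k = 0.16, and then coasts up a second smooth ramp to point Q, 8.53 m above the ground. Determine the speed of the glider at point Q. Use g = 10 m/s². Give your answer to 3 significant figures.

Energy at P: mgh₁ = (0.435)(10)(12.4) = 53.940 J
Friction loss: W_f = μ_k mg d = 5.429 J
At Q: ½mv² + mgh₂ = mgh₁ − W_f
½mv² = 53.940 − 5.429 − 37.105 = 11.406 J
v = √(2 × 11.406/0.435) = 7.242 m/s

v = 7.24 m/s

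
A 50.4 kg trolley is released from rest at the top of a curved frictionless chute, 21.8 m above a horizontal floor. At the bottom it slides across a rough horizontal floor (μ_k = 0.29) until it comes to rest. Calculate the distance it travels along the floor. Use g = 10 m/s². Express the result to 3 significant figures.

Energy bookkeeping (friction removes W_f = μ_k N d):
At rest all PE has been dissipated by friction: mgh = μ_k m g d
d = h/μ_k = 21.8/0.29 = 75.17 m

d = 75.2 m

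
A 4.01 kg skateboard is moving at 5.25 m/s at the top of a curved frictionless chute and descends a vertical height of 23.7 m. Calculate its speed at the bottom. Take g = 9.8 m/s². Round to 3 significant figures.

Equating total energy at the two states: ½mv₀² + mgh = ½mv²
v² = v₀² + 2gh = (5.25)² + 2(9.8)(23.7) = 492.08
v = √492.08 = 22.18 m/s

v = 22.2 m/s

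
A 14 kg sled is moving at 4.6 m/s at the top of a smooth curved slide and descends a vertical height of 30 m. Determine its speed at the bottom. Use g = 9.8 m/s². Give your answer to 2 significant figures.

Energy conservation between the two points: ½mv₀² + mgh = ½mv²
v² = v₀² + 2gh = (4.6)² + 2(9.8)(30) = 609.16
v = √609.16 = 24.68 m/s

v = 25 m/s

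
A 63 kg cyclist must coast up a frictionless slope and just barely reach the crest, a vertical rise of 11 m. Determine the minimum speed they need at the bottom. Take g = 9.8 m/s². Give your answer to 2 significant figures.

At the top they are momentarily at rest, so all KE converts to PE: ½mv² = mgh
v = √(2gh) = √(2 × 9.8 × 11) = 14.68 m/s

v = 15 m/s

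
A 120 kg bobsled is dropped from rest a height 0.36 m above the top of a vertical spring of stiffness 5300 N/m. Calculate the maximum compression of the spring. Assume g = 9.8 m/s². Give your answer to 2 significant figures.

Let x be the compression. The total drop is H + x, and the bobsled is instantaneously at rest at max compression, so energy conservation gives:
mg(H + x) = ½kx²
½(5300)x² − (120)(9.8)x − (120)(9.8)(0.36) = 0
2650x² − 1176x − 423.4 = 0
x = [1176 + √(1.383e+06 + 4.4876e+06)]/(2 × 2650) = 0.6790 m

x = 0.68 m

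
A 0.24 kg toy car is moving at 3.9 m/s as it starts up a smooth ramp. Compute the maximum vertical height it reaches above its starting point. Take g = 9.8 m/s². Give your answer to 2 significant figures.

By energy conservation, ½mv² = mgh
h = v²/(2g) = 3.9²/(2 × 9.8) = 0.7760 m

h = 0.78 m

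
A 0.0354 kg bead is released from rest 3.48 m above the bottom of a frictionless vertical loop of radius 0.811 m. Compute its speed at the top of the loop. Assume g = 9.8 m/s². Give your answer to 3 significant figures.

v = 6.03 m/s

Energy conservation: mgh = ½mv_top² + mg(2r)
v_top² = 2g(h − 2r) = 2(9.8)(3.48 − 1.622) = 36.42
v_top = 6.035 m/s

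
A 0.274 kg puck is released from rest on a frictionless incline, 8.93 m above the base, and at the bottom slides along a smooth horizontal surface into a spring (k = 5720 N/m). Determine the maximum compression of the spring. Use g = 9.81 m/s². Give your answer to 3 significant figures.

x = 0.0916 m

At max compression the puck is momentarily at rest: mgh = ½kx²
x = √(2mgh/k) = √(2 × 0.274 × 9.81 × 8.93 / 5720) = 0.09161 m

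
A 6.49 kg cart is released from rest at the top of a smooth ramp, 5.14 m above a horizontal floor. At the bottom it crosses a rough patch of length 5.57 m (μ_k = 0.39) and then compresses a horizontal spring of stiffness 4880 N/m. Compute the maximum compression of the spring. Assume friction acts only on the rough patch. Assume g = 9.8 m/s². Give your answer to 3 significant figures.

x = 0.278 m

Initial energy: E₁ = mgh = (6.49)(9.8)(5.14) = 326.91 J
Friction removes W_f = μ_k mg d = (0.39)(6.49)(9.8)(5.57) = 138.2 J
Energy reaching the spring: E = 326.91 − 138.2 = 188.75 J
At max compression ½kx² = E ⇒ x = √(2E/k) = √(2 × 188.75/4880) = 0.2781 m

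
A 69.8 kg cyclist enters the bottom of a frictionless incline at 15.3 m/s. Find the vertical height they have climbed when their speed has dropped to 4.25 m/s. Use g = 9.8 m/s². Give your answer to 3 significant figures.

Conservation of energy: ½mv₁² = ½mv₂² + mgh
h = (v₁² − v₂²)/(2g) = (15.3² − 4.25²)/(2 × 9.8) = 11.02 m

h = 11.0 m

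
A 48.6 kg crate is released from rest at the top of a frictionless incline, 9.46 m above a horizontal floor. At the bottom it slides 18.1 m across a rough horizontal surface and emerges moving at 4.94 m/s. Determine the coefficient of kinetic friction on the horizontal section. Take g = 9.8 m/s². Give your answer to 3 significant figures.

μ_k = 0.454

Energy bookkeeping (friction removes W_f = μ_k N d):
mgh = ½mv² + μ_k m g d
mgh = 4505.6 J; ½mv² = 593.01 J
W_f = 4505.6 − 593.01 = 3913 J
μ_k = W_f/(mg·d) = 3913/(476.3 × 18.1) = 0.4539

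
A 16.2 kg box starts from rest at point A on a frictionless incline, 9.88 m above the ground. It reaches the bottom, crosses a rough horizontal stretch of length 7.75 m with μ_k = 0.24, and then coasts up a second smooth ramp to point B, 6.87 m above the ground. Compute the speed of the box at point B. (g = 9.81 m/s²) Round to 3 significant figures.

v = 4.75 m/s

Energy at A: mgh₁ = (16.2)(9.81)(9.88) = 1570.1 J
Friction loss: W_f = μ_k mg d = 295.6 J
At B: ½mv² + mgh₂ = mgh₁ − W_f
½mv² = 1570.1 − 295.6 − 1091.8 = 182.76 J
v = √(2 × 182.76/16.2) = 4.750 m/s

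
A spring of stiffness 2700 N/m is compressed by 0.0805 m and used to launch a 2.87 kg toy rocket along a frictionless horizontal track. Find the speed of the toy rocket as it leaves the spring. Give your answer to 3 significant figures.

The toy rocket leaves the spring when the spring is at natural length, so ½kx² = ½mv²
v = x√(k/m) = 0.0805 × √(2700/2.87) = 2.469 m/s

v = 2.47 m/s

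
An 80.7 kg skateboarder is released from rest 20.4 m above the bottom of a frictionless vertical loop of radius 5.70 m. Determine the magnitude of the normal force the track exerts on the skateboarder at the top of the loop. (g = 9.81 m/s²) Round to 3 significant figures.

N = 1710 N

Energy from release to top (height 2r): mgh = ½mv_top² + mg(2r)
v_top² = 2g(h − 2r) = 2(9.81)(20.4 − 11.40) = 176.58 m²/s²
At the top, both N and weight point toward the centre: N + mg = mv_top²/r
N = m(v_top²/r − g) = 80.7(176.58/5.70 − 9.81) = 1708 N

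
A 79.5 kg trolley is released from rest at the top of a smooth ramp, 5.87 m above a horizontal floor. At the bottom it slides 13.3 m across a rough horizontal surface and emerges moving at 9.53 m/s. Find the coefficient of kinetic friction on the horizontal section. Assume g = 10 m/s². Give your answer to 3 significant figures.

μ_k = 0.0999

Applying the work–energy principle:
mgh = ½mv² + μ_k m g d
mgh = 4666.6 J; ½mv² = 3610.1 J
W_f = 4666.6 − 3610.1 = 1057 J
μ_k = W_f/(mg·d) = 1057/(795.0 × 13.3) = 0.09992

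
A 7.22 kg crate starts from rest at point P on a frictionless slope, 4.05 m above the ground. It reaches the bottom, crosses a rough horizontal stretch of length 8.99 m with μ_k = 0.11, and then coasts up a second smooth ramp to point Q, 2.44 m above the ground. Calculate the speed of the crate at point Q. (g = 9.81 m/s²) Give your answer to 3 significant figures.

Energy at P: mgh₁ = (7.22)(9.81)(4.05) = 286.85 J
Friction loss: W_f = μ_k mg d = 70.04 J
At Q: ½mv² + mgh₂ = mgh₁ − W_f
½mv² = 286.85 − 70.04 − 172.82 = 43.991 J
v = √(2 × 43.991/7.22) = 3.491 m/s

v = 3.49 m/s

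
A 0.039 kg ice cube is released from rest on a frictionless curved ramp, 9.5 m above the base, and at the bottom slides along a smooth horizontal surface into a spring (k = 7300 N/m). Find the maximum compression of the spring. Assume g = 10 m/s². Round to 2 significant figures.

Gravitational PE at the top equals spring PE at max compression: mgh = ½kx²
x = √(2mgh/k) = √(2 × 0.039 × 10 × 9.5 / 7300) = 0.03186 m

x = 0.032 m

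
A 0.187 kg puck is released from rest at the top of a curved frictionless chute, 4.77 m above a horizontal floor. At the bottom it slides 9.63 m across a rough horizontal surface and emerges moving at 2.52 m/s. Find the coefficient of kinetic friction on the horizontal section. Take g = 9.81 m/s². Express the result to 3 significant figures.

Energy bookkeeping (friction removes W_f = μ_k N d):
mgh = ½mv² + μ_k m g d
mgh = 8.7504 J; ½mv² = 0.59376 J
W_f = 8.7504 − 0.59376 = 8.157 J
μ_k = W_f/(mg·d) = 8.157/(1.834 × 9.63) = 0.4617

μ_k = 0.462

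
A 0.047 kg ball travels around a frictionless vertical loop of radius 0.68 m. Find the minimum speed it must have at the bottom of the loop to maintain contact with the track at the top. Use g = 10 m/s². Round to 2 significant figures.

v = 5.8 m/s

At the top: mg = mv_top²/r ⇒ v_top² = gr = 6.800 m²/s²
Energy from bottom to top (height 2r): ½mv_bot² = ½mv_top² + mg(2r)
v_bot² = gr + 4gr = 5gr = 34.00
v_bot = √(5gr) = 5.831 m/s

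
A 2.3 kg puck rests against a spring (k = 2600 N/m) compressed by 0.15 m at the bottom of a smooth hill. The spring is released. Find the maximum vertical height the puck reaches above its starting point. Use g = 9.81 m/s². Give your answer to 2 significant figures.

h = 1.3 m

Energy conservation from release to the highest point: ½kx² = mgh
h = kx²/(2mg) = (2600)(0.15)²/(2 × 2.3 × 9.81) = 1.296 m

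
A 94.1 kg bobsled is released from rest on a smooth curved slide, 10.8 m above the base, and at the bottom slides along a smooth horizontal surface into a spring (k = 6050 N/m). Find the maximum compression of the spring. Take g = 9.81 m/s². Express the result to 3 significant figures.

x = 1.82 m

At max compression the bobsled is momentarily at rest: mgh = ½kx²
x = √(2mgh/k) = √(2 × 94.1 × 9.81 × 10.8 / 6050) = 1.815 m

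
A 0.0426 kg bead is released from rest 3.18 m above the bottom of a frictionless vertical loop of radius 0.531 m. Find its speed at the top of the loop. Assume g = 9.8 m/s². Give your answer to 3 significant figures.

v = 6.44 m/s

Energy conservation: mgh = ½mv_top² + mg(2r)
v_top² = 2g(h − 2r) = 2(9.8)(3.18 − 1.062) = 41.51
v_top = 6.443 m/s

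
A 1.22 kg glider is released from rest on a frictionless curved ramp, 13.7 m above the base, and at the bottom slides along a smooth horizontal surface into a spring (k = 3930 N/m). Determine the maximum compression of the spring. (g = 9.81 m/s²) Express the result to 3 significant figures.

x = 0.289 m

Gravitational PE at the top equals spring PE at max compression: mgh = ½kx²
x = √(2mgh/k) = √(2 × 1.22 × 9.81 × 13.7 / 3930) = 0.2889 m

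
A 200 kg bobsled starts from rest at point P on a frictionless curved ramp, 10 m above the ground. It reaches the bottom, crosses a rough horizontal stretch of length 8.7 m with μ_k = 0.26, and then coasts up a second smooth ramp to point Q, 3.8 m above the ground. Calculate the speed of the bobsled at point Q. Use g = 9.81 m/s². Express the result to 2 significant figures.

Energy at P: mgh₁ = (200)(9.81)(10) = 19620 J
Friction loss: W_f = μ_k mg d = 4438 J
At Q: ½mv² + mgh₂ = mgh₁ − W_f
½mv² = 19620 − 4438 − 7455.6 = 7726.4 J
v = √(2 × 7726.4/200) = 8.790 m/s

v = 8.8 m/s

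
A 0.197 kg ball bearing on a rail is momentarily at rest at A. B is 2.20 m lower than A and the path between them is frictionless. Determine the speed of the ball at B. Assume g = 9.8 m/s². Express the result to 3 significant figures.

v = 6.57 m/s

Mechanical energy is conserved (no friction): mgh = ½mv²
The mass cancels from both sides.
v = √(2gh) = √(2 × 9.8 × 2.20) = √43.120 = 6.567 m/s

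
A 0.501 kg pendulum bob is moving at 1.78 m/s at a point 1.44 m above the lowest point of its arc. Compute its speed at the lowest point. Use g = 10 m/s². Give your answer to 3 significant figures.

Mechanical energy is conserved (no friction): ½mv₀² + mgh = ½mv²
The mass cancels from both sides.
v² = v₀² + 2gh = (1.78)² + 2(10)(1.44) = 31.968
v = √31.968 = 5.654 m/s

v = 5.65 m/s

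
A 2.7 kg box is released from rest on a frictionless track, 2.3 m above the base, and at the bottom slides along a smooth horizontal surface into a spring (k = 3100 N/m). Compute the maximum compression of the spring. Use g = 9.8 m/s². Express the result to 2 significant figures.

At max compression the box is momentarily at rest: mgh = ½kx²
x = √(2mgh/k) = √(2 × 2.7 × 9.8 × 2.3 / 3100) = 0.1981 m

x = 0.20 m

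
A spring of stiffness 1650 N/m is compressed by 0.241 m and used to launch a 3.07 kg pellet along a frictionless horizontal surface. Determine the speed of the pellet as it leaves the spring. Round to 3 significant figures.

The pellet leaves the spring when the spring is at natural length, so ½kx² = ½mv²
v = x√(k/m) = 0.241 × √(1650/3.07) = 5.587 m/s

v = 5.59 m/s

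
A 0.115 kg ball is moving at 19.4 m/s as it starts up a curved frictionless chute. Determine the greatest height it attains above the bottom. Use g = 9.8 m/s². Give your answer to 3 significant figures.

h = 19.2 m

Setting KE at the bottom equal to PE gained: ½mv² = mgh
h = v²/(2g) = 19.4²/(2 × 9.8) = 19.20 m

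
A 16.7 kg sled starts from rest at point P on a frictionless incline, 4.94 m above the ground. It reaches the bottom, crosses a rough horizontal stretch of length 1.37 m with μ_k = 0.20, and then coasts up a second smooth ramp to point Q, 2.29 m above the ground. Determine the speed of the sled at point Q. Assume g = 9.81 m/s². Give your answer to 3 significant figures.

Energy at P: mgh₁ = (16.7)(9.81)(4.94) = 809.31 J
Friction loss: W_f = μ_k mg d = 44.89 J
At Q: ½mv² + mgh₂ = mgh₁ − W_f
½mv² = 809.31 − 44.89 − 375.16 = 389.25 J
v = √(2 × 389.25/16.7) = 6.828 m/s

v = 6.83 m/s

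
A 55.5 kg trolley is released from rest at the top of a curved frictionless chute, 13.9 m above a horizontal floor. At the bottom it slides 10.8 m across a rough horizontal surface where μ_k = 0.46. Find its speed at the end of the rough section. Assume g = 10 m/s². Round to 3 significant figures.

v = 13.4 m/s

Applying the work–energy principle:
mgh = ½mv² + μ_k m g d
W_f = μ_k mg d = (0.46)(55.5)(10)(10.8) = 2757 J
½mv² = mgh − W_f = 7714.5 − 2757 = 4957.3 J
v = √(2 × 4957.3/55.5) = 13.37 m/s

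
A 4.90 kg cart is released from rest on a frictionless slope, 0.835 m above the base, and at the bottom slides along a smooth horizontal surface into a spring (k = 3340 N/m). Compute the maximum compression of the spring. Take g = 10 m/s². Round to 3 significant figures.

At max compression the cart is momentarily at rest: mgh = ½kx²
x = √(2mgh/k) = √(2 × 4.90 × 10 × 0.835 / 3340) = 0.1565 m

x = 0.157 m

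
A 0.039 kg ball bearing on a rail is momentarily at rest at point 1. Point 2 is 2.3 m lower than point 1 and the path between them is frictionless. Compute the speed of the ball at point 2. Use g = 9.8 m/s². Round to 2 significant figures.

Mechanical energy is conserved (no friction): mgh = ½mv²
v = √(2gh) = √(2 × 9.8 × 2.3) = √45.080 = 6.714 m/s

v = 6.7 m/s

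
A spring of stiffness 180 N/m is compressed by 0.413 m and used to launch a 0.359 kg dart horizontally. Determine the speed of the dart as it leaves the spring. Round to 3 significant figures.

v = 9.25 m/s

Conservation of energy: ½kx² = ½mv²
v = x√(k/m) = 0.413 × √(180/0.359) = 9.248 m/s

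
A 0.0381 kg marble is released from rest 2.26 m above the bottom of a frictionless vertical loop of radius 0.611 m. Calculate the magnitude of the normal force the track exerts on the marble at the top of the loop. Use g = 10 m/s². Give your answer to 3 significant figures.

Energy from release to top (height 2r): mgh = ½mv_top² + mg(2r)
v_top² = 2g(h − 2r) = 2(10)(2.26 − 1.222) = 20.760 m²/s²
At the top, both N and weight point toward the centre: N + mg = mv_top²/r
N = m(v_top²/r − g) = 0.0381(20.760/0.611 − 10) = 0.9135 N

N = 0.914 N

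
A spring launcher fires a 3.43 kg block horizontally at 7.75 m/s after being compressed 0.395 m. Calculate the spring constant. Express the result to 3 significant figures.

k = 1320 N/m

½kx² = ½mv²
k = mv²/x² = (3.43)(7.75)²/(0.395)² = 1320 N/m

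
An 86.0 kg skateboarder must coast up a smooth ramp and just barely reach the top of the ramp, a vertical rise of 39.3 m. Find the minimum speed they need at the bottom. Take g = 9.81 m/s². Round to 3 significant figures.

v = 27.8 m/s

At the top they are momentarily at rest, so all KE converts to PE: ½mv² = mgh
v = √(2gh) = √(2 × 9.81 × 39.3) = 27.77 m/s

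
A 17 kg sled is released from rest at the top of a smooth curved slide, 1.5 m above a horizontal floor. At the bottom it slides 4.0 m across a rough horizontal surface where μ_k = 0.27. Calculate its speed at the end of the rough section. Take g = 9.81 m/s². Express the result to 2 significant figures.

Energy bookkeeping (friction removes W_f = μ_k N d):
mgh = ½mv² + μ_k m g d
W_f = μ_k mg d = (0.27)(17)(9.81)(4.0) = 180.1 J
½mv² = mgh − W_f = 250.16 − 180.1 = 70.043 J
v = √(2 × 70.043/17) = 2.871 m/s

v = 2.9 m/s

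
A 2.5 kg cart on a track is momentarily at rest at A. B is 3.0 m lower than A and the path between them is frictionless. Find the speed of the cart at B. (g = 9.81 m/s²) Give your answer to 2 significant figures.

Mechanical energy is conserved (no friction): mgh = ½mv²
v = √(2gh) = √(2 × 9.81 × 3.0) = √58.860 = 7.672 m/s

v = 7.7 m/s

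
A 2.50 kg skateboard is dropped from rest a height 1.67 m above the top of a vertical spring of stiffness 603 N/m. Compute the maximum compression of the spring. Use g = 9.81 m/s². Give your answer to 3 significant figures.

Measuring PE from the top of the relaxed spring, at max compression the skateboard has dropped H + x with zero KE, so:
mg(H + x) = ½kx²
½(603)x² − (2.50)(9.81)x − (2.50)(9.81)(1.67) = 0
301.5x² − 24.53x − 40.96 = 0
x = [24.53 + √(601.5 + 49394)]/(2 × 301.5) = 0.4115 m

x = 0.411 m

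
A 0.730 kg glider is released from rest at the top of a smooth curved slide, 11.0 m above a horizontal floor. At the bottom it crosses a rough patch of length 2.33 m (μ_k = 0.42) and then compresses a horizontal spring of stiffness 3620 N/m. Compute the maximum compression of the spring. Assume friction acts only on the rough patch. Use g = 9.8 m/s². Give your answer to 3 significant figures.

Initial energy: E₁ = mgh = (0.730)(9.8)(11.0) = 78.694 J
Friction removes W_f = μ_k mg d = (0.42)(0.730)(9.8)(2.33) = 7.001 J
Energy reaching the spring: E = 78.694 − 7.001 = 71.693 J
At max compression ½kx² = E ⇒ x = √(2E/k) = √(2 × 71.693/3620) = 0.1990 m

x = 0.199 m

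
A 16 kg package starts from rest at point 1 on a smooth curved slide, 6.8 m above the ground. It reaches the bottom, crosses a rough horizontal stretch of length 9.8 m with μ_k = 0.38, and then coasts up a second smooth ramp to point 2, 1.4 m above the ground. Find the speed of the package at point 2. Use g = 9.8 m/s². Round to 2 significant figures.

v = 5.7 m/s

Energy at 1: mgh₁ = (16)(9.8)(6.8) = 1066.2 J
Friction loss: W_f = μ_k mg d = 583.9 J
At 2: ½mv² + mgh₂ = mgh₁ − W_f
½mv² = 1066.2 − 583.9 − 219.52 = 262.80 J
v = √(2 × 262.80/16) = 5.731 m/s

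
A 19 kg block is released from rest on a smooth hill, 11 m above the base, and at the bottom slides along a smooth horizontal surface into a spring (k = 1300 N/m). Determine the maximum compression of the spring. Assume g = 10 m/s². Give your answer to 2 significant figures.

x = 1.8 m

Gravitational PE at the top equals spring PE at max compression: mgh = ½kx²
x = √(2mgh/k) = √(2 × 19 × 10 × 11 / 1300) = 1.793 m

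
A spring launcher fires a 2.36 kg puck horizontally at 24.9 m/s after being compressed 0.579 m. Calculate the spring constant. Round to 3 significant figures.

Spring PE at full compression equals KE at release: ½kx² = ½mv²
k = mv²/x² = (2.36)(24.9)²/(0.579)² = 4365 N/m

k = 4360 N/m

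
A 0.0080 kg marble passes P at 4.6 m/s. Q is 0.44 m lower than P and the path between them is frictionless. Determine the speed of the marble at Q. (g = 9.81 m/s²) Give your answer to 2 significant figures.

Energy conservation between the two points: ½mv₀² + mgh = ½mv²
v² = v₀² + 2gh = (4.6)² + 2(9.81)(0.44) = 29.793
v = √29.793 = 5.458 m/s

v = 5.5 m/s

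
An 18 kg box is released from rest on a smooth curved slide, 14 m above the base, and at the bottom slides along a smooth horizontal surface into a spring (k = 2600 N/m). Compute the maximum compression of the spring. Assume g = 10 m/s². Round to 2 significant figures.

x = 1.4 m

At max compression the box is momentarily at rest: mgh = ½kx²
x = √(2mgh/k) = √(2 × 18 × 10 × 14 / 2600) = 1.392 m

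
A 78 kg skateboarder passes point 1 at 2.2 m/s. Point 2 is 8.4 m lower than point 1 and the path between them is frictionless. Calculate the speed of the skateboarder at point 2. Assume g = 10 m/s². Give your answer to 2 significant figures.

v = 13 m/s

Equating total energy at the two states: ½mv₀² + mgh = ½mv²
v² = v₀² + 2gh = (2.2)² + 2(10)(8.4) = 172.84
v = √172.84 = 13.15 m/s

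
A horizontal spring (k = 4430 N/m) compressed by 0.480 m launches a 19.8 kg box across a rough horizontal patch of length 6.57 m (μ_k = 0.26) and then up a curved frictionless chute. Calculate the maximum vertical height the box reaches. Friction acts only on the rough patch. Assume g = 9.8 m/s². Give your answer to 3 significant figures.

Spring energy: E₀ = ½kx² = ½(4430)(0.480)² = 510.34 J
Friction: W_f = μ_k mg d = (0.26)(19.8)(9.8)(6.57) = 331.5 J
Energy at base of ramp: E = 510.34 − 331.5 = 178.88 J
At max height all remaining energy is PE: mgh = E ⇒ h = E/(mg) = 178.88/(19.8 × 9.8) = 0.9219 m

h = 0.922 m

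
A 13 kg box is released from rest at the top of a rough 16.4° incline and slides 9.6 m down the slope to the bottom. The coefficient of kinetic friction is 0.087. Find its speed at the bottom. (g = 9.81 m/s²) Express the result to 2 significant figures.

v = 6.1 m/s

Energy: mgh = ½mv² + W_f, with h = L sinθ and W_f = μ_k (mg cosθ) L
mgh = mgL sinθ = (13)(9.81)(9.6)sin16.4° = 345.67 J
W_f = μ_k mg cosθ · L = (0.087)(13)(9.81)cos16.4°·9.6 = 102.2 J
½mv² = 345.67 − 102.2 = 243.49 J
v = √(2 × 243.49/13) = 6.120 m/s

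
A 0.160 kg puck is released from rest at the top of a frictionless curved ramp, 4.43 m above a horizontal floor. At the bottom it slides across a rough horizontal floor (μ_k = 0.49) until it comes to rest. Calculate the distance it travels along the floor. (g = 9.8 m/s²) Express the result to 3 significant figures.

d = 9.04 m

Energy at the top = energy at the end + work done against friction:
At rest all PE has been dissipated by friction: mgh = μ_k m g d
d = h/μ_k = 4.43/0.49 = 9.041 m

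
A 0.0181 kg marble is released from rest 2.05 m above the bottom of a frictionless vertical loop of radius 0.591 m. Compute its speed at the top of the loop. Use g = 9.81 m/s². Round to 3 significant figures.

Energy conservation: mgh = ½mv_top² + mg(2r)
v_top² = 2g(h − 2r) = 2(9.81)(2.05 − 1.182) = 17.03
v_top = 4.127 m/s

v = 4.13 m/s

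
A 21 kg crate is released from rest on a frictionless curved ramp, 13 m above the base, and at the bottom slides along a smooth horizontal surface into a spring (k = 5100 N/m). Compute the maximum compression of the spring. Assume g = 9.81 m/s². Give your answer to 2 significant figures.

Gravitational PE at the top equals spring PE at max compression: mgh = ½kx²
x = √(2mgh/k) = √(2 × 21 × 9.81 × 13 / 5100) = 1.025 m

x = 1.0 m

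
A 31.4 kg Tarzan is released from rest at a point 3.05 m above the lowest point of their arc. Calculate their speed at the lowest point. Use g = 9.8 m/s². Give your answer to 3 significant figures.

Mechanical energy is conserved (no friction): mgh = ½mv²
The mass cancels from both sides.
v = √(2gh) = √(2 × 9.8 × 3.05) = √59.780 = 7.732 m/s

v = 7.73 m/s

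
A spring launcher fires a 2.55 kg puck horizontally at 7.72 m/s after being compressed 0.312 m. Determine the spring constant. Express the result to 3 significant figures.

k = 1560 N/m

Energy stored in the spring equals the launch KE: ½kx² = ½mv²
k = mv²/x² = (2.55)(7.72)²/(0.312)² = 1561 N/m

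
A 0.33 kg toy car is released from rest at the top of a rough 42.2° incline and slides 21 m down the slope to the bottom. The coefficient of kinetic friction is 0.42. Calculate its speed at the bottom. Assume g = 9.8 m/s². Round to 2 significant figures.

v = 12 m/s

Taking the bottom as reference, mgh = ½mv² + μ_k N L with h = L sinθ, N = mg cosθ:
mgh = mgL sinθ = (0.33)(9.8)(21)sin42.2° = 45.619 J
W_f = μ_k mg cosθ · L = (0.42)(0.33)(9.8)cos42.2°·21 = 21.13 J
½mv² = 45.619 − 21.13 = 24.489 J
v = √(2 × 24.489/0.33) = 12.18 m/s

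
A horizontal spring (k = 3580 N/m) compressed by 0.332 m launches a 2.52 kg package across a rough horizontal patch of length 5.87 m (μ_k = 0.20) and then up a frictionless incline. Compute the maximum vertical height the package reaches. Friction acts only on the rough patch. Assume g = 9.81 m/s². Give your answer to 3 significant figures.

Spring energy: E₀ = ½kx² = ½(3580)(0.332)² = 197.30 J
Friction: W_f = μ_k mg d = (0.20)(2.52)(9.81)(5.87) = 29.02 J
Energy at base of ramp: E = 197.30 − 29.02 = 168.28 J
At max height all remaining energy is PE: mgh = E ⇒ h = E/(mg) = 168.28/(2.52 × 9.81) = 6.807 m

h = 6.81 m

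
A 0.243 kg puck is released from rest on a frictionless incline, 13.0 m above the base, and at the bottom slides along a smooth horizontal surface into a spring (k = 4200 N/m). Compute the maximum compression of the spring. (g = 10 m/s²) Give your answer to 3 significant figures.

x = 0.123 m

Energy conservation (no friction) from release to max compression: mgh = ½kx²
x = √(2mgh/k) = √(2 × 0.243 × 10 × 13.0 / 4200) = 0.1226 m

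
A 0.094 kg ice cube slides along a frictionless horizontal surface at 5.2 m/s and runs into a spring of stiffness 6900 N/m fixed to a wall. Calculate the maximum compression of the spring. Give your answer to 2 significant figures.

At max compression the cube is momentarily at rest: ½mv² = ½kx²
x = v√(m/k) = 5.2 × √(0.094/6900) = 0.01919 m

x = 0.019 m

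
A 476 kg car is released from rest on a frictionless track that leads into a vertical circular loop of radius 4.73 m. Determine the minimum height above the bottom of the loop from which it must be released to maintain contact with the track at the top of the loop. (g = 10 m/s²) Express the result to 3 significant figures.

At the top, for minimum speed gravity alone supplies the centripetal force: mg = mv_top²/r ⇒ v_top² = gr = 47.30 m²/s²
Energy conservation from release height h to the top (height 2r): mgh = ½mv_top² + mg(2r)
h = v_top²/(2g) + 2r = r/2 + 2r = 5r/2 = 11.83 m

h = 11.8 m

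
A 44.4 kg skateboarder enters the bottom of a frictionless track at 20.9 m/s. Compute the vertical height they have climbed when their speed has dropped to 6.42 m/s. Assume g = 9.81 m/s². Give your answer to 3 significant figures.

Energy balance between the two points: ½mv₁² = ½mv₂² + mgh
h = (v₁² − v₂²)/(2g) = (20.9² − 6.42²)/(2 × 9.81) = 20.16 m

h = 20.2 m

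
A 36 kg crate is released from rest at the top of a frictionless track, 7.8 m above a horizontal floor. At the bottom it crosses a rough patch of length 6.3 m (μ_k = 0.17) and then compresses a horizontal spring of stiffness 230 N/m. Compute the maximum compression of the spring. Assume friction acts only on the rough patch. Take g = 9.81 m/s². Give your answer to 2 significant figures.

Initial energy: E₁ = mgh = (36)(9.81)(7.8) = 2754.6 J
Friction removes W_f = μ_k mg d = (0.17)(36)(9.81)(6.3) = 378.2 J
Energy reaching the spring: E = 2754.6 − 378.2 = 2376.4 J
At max compression ½kx² = E ⇒ x = √(2E/k) = √(2 × 2376.4/230) = 4.546 m

x = 4.5 m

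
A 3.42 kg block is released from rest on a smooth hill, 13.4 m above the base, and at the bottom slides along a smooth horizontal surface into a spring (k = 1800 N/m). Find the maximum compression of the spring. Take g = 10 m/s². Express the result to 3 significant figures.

x = 0.714 m

At max compression the block is momentarily at rest: mgh = ½kx²
x = √(2mgh/k) = √(2 × 3.42 × 10 × 13.4 / 1800) = 0.7136 m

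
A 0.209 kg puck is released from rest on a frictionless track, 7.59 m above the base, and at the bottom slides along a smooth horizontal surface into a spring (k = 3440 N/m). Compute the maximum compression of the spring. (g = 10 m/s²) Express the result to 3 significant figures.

x = 0.0960 m

Gravitational PE at the top equals spring PE at max compression: mgh = ½kx²
x = √(2mgh/k) = √(2 × 0.209 × 10 × 7.59 / 3440) = 0.09604 m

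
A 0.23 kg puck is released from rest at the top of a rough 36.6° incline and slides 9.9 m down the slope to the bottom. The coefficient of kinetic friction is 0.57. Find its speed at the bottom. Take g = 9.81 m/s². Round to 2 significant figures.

v = 5.2 m/s

Work–energy: mg(L sinθ) − μ_k(mg cosθ)L = ½mv²
mgh = mgL sinθ = (0.23)(9.81)(9.9)sin36.6° = 13.318 J
W_f = μ_k mg cosθ · L = (0.57)(0.23)(9.81)cos36.6°·9.9 = 10.22 J
½mv² = 13.318 − 10.22 = 3.0964 J
v = √(2 × 3.0964/0.23) = 5.189 m/s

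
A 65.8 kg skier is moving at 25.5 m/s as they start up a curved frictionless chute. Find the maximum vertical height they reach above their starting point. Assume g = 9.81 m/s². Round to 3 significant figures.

Setting KE at the bottom equal to PE gained: ½mv² = mgh
h = v²/(2g) = 25.5²/(2 × 9.81) = 33.14 m

h = 33.1 m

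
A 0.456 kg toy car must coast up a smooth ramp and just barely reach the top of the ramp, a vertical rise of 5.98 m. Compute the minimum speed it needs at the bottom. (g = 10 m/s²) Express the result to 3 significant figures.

At the top it is momentarily at rest, so all KE converts to PE: ½mv² = mgh
v = √(2gh) = √(2 × 10 × 5.98) = 10.94 m/s

v = 10.9 m/s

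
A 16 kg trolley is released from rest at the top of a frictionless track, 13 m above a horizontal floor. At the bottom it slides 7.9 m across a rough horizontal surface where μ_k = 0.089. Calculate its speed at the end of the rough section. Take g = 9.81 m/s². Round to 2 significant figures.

v = 16 m/s

Energy bookkeeping (friction removes W_f = μ_k N d):
mgh = ½mv² + μ_k m g d
W_f = μ_k mg d = (0.089)(16)(9.81)(7.9) = 110.4 J
½mv² = mgh − W_f = 2040.5 − 110.4 = 1930.1 J
v = √(2 × 1930.1/16) = 15.53 m/s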